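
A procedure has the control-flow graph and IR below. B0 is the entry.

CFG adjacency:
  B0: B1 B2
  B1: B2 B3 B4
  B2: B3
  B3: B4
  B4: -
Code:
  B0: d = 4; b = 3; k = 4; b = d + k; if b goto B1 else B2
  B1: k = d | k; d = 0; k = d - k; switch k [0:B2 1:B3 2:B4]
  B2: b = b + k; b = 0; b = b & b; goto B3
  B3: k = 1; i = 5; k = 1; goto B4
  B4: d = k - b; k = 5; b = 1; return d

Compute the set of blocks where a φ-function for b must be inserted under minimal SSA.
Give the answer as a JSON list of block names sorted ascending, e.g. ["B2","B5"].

idom tree: B1←B0 B2←B0 B3←B0 B4←B0
Dom∩ at merges:
  B2: preds {B0,B1}: {B0} ∩ {B0,B1} = {B0}; idom=B0
  B3: preds {B1,B2}: {B0,B1} ∩ {B0,B2} = {B0}; idom=B0
  B4: preds {B1,B3}: {B0,B1} ∩ {B0,B3} = {B0}; idom=B0

Frontier:
  join B2 pred B0: · stop@B0
  join B2 pred B1: B1 stop@B0
  join B3 pred B1: B1 stop@B0
  join B3 pred B2: B2 stop@B0
  join B4 pred B1: B1 stop@B0
  join B4 pred B3: B3 stop@B0
  B0 → ∅
  B1 → {B2,B3,B4}
  B2 → {B3}
  B3 → {B4}
  B4 → ∅

φ for b: defs {B0,B2,B4}
  DF⁺ = {B3,B4}

Answer: ["B3", "B4"]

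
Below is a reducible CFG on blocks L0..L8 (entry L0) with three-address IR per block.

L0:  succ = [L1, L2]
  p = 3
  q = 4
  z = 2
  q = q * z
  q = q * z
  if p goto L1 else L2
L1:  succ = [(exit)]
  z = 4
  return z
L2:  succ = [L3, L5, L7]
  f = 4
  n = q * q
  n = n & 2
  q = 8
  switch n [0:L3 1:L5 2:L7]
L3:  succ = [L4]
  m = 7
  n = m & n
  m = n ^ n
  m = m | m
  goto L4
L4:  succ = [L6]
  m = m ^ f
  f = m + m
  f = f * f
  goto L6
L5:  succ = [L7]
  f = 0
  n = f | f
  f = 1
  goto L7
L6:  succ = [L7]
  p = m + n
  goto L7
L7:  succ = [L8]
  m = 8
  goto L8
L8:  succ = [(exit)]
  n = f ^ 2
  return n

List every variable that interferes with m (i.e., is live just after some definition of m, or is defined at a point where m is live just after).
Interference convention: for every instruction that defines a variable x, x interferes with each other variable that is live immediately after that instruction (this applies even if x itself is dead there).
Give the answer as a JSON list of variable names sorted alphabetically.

Answer: ["f", "n"]

Derivation:
Block summaries:
  L0: def={p,q,z} ue=∅
  L1: def={z} ue=∅
  L2: def={f,n,q} ue={q}
  L3: def={m,n} ue={n}
  L4: def={f,m} ue={f,m}
  L5: def={f,n} ue=∅
  L6: def={p} ue={m,n}
  L7: def={m} ue=∅
  L8: def={n} ue={f}

Liveness:
  L0: in=∅ out={q}
  L1: in=∅ out=∅
  L2: in={q} out={f,n}
  L3: in={f,n} out={f,m,n}
  L4: in={f,m,n} out={f,m,n}
  L5: in=∅ out={f}
  L6: in={f,m,n} out={f}
  L7: in={f} out={f}
  L8: in={f} out=∅

Interfere edges:
  f↔{m,n,p,q}
  m↔{f,n}
  n↔{f,m,q}
  p↔{f,q,z}
  q↔{f,n,p,z}
  z↔{p,q}

N(m) = ["f", "n"]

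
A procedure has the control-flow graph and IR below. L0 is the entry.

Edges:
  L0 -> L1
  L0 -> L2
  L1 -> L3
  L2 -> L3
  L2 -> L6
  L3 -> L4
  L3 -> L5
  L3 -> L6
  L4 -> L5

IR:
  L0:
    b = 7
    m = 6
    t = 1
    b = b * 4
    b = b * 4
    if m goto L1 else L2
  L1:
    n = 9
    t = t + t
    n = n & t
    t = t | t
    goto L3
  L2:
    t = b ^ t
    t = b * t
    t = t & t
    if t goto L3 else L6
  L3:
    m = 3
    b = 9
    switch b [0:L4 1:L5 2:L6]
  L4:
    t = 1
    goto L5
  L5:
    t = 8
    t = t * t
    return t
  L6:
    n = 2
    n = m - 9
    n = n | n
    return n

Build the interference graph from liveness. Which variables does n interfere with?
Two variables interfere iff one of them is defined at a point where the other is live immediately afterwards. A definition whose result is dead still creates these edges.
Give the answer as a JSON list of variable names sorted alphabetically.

Per-block:
  L0: {b,m,t} / ∅
  L1: {n,t} / {t}
  L2: {t} / {b,t}
  L3: {b,m} / ∅
  L4: {t} / ∅
  L5: {t} / ∅
  L6: {n} / {m}

Live sets:
  live L0: ∅→{b,m,t}
  live L1: {t}→∅
  live L2: {b,m,t}→{m}
  live L3: ∅→{m}
  live L4: ∅→∅
  live L5: ∅→∅
  live L6: {m}→∅

Conflict graph:
  b↔{m,t}
  m↔{b,n,t}
  n↔{m,t}
  t↔{b,m,n}

N(n) = ["m", "t"]

Answer: ["m", "t"]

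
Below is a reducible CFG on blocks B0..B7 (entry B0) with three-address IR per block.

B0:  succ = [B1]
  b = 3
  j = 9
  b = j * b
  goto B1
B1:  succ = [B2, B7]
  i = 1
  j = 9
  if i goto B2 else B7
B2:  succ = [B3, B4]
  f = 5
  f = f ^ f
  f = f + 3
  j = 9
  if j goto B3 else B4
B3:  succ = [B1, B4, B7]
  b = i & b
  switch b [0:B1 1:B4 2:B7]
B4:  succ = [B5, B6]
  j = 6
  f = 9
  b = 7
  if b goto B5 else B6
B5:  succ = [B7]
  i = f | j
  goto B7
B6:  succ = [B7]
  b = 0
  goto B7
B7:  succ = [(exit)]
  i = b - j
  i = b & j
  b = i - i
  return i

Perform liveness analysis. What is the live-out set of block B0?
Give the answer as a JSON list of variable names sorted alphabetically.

Answer: ["b"]

Derivation:
def/use:
  B0 def {b,j} use ∅
  B1 def {i,j} use ∅
  B2 def {f,j} use ∅
  B3 def {b} use {b,i}
  B4 def {b,f,j} use ∅
  B5 def {i} use {f,j}
  B6 def {b} use ∅
  B7 def {b,i} use {b,j}

Backward fixpoint:
  live B0: ∅→{b}
  live B1: {b}→{b,i,j}
  live B2: {b,i}→{b,i,j}
  live B3: {b,i,j}→{b,j}
  live B4: ∅→{b,f,j}
  live B5: {b,f,j}→{b,j}
  live B6: {j}→{b,j}
  live B7: {b,j}→∅

live-out(B0) = ["b"]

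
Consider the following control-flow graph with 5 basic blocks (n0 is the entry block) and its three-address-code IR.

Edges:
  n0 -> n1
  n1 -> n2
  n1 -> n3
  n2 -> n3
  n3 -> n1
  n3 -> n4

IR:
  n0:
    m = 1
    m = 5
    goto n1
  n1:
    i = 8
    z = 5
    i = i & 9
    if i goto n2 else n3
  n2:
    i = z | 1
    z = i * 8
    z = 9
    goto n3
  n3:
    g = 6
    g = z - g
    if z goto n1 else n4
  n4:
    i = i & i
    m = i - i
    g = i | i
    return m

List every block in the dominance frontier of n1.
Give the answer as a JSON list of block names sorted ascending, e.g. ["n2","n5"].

idom tree: n1←n0 n2←n1 n3←n1 n4←n3
Dom at joins:
  n1: preds {n0,n3}: {n0} ∩ {n0,n1,n3} = {n0}; idom=n0
  n3: preds {n1,n2}: {n0,n1} ∩ {n0,n1,n2} = {n0,n1}; idom=n1

Frontier:
  join n1 pred n0: · stop@n0
  join n1 pred n3: n3→n1 stop@n0
  join n3 pred n1: · stop@n1
  join n3 pred n2: n2 stop@n1
  n0 → ∅
  n1 → {n1}
  n2 → {n3}
  n3 → {n1}
  n4 → ∅

DF(n1) = ["n1"]

Answer: ["n1"]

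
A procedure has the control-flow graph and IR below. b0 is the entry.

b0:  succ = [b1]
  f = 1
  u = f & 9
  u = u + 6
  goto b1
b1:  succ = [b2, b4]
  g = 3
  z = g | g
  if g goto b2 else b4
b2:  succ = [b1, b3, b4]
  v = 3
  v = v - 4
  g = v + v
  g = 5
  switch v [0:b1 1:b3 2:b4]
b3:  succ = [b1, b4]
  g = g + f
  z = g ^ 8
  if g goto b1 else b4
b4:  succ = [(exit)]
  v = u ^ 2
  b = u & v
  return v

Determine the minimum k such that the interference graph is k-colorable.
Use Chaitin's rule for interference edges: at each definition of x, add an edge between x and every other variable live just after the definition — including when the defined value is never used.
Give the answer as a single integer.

Answer: 4

Derivation:
Block summaries:
  b0 def {f,u} use ∅
  b1 def {g,z} use ∅
  b2 def {g,v} use ∅
  b3 def {g,z} use {f,g}
  b4 def {b,v} use {u}

Live sets:
  live b0: ∅→{f,u}
  live b1: {f,u}→{f,u}
  live b2: {f,u}→{f,g,u}
  live b3: {f,g,u}→{f,u}
  live b4: {u}→∅

Interference:
  b↔{v}
  f↔{g,u,v,z}
  g↔{f,u,v,z}
  u↔{f,g,v,z}
  v↔{b,f,g,u}
  z↔{f,g,u}

Colouring:
  lower bound: {f,g,u,v} mutually conflict ⇒ χ ≥ 4
  4-colouring: R0={b,f}  R1={g}  R2={u}  R3={v,z}
  χ = 4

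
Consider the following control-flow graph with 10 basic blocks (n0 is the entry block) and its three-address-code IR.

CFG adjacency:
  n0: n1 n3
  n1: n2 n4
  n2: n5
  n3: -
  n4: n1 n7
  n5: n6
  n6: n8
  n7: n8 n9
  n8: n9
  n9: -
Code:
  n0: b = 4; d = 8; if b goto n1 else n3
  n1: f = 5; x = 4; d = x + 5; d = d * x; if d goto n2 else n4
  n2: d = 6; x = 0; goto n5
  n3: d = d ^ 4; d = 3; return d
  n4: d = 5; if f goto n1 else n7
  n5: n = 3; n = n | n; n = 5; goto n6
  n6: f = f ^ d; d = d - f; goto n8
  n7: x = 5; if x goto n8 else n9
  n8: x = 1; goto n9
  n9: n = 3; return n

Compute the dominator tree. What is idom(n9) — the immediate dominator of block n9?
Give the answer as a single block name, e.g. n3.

Answer: n1

Working:
idom tree: n1←n0 n2←n1 n3←n0 n4←n1 n5←n2 n6←n5 n7←n4 n8←n1 n9←n1
Dom∩ at merges:
  n1: preds {n0,n4}: {n0} ∩ {n0,n1,n4} = {n0}; idom=n0
  n8: preds {n6,n7}: {n0,n1,n2,n5,n6} ∩ {n0,n1,n4,n7} = {n0,n1}; idom=n1
  n9: preds {n7,n8}: {n0,n1,n4,n7} ∩ {n0,n1,n8} = {n0,n1}; idom=n1

idom(n9) = n1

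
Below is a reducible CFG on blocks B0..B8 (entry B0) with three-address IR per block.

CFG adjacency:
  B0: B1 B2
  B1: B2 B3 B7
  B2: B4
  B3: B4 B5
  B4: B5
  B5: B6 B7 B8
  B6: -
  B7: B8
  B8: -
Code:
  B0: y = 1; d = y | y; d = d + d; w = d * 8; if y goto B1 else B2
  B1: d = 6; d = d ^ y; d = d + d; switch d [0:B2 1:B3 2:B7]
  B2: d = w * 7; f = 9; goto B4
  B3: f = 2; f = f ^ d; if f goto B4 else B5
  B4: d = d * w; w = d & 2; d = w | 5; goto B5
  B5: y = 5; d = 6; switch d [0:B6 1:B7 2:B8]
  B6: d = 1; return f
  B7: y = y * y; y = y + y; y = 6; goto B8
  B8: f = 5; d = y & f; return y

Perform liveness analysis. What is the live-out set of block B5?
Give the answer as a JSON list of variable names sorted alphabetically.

Block summaries:
  B0: {d,w,y} / ∅
  B1: {d} / {y}
  B2: {d,f} / {w}
  B3: {f} / {d}
  B4: {d,w} / {d,w}
  B5: {d,y} / ∅
  B6: {d} / {f}
  B7: {y} / {y}
  B8: {d,f} / {y}

Backward fixpoint:
  B0 li=∅ lo={w,y}
  B1 li={w,y} lo={d,w,y}
  B2 li={w} lo={d,f,w}
  B3 li={d,w} lo={d,f,w}
  B4 li={d,f,w} lo={f}
  B5 li={f} lo={f,y}
  B6 li={f} lo=∅
  B7 li={y} lo={y}
  B8 li={y} lo=∅

live-out(B5) = ["f", "y"]

Answer: ["f", "y"]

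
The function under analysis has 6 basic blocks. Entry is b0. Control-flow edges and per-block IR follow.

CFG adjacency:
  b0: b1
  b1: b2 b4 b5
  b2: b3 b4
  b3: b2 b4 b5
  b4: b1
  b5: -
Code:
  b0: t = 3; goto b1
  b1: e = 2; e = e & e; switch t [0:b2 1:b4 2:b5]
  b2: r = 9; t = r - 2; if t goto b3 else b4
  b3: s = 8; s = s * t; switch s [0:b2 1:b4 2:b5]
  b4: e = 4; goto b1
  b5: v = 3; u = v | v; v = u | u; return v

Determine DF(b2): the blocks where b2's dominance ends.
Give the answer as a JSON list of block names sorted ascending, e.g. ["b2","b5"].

Answer: ["b2", "b4", "b5"]

Derivation:
idom tree: b1←b0 b2←b1 b3←b2 b4←b1 b5←b1
Dom at joins:
  b1: preds {b0,b4}: {b0} ∩ {b0,b1,b4} = {b0}; idom=b0
  b2: preds {b1,b3}: {b0,b1} ∩ {b0,b1,b2,b3} = {b0,b1}; idom=b1
  b4: preds {b1,b2,b3}: {b0,b1} ∩ {b0,b1,b2} ∩ {b0,b1,b2,b3} = {b0,b1}; idom=b1
  b5: preds {b1,b3}: {b0,b1} ∩ {b0,b1,b2,b3} = {b0,b1}; idom=b1

Frontier:
  b1←b0: walk · to b0
  b1←b4: walk b4→b1 to b0
  b2←b1: walk · to b1
  b2←b3: walk b3→b2 to b1
  b4←b1: walk · to b1
  b4←b2: walk b2 to b1
  b4←b3: walk b3→b2 to b1
  b5←b1: walk · to b1
  b5←b3: walk b3→b2 to b1
  b0: DF=∅
  b1: DF={b1}
  b2: DF={b2,b4,b5}
  b3: DF={b2,b4,b5}
  b4: DF={b1}
  b5: DF=∅

DF(b2) = ["b2", "b4", "b5"]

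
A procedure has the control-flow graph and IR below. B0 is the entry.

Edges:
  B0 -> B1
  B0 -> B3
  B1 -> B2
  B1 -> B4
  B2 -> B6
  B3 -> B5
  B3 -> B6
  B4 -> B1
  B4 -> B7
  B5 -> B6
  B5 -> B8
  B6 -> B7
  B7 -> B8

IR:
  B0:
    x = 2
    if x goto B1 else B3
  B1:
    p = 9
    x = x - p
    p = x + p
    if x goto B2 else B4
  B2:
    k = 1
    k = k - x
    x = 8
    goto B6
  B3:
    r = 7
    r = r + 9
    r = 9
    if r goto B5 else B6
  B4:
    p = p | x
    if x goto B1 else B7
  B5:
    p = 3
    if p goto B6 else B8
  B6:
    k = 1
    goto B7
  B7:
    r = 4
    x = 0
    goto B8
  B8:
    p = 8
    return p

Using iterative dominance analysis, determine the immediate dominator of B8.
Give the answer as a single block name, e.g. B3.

Answer: B0

Derivation:
idom tree: B1←B0 B2←B1 B3←B0 B4←B1 B5←B3 B6←B0 B7←B0 B8←B0
Dom at joins:
  B1: preds {B0,B4}: {B0} ∩ {B0,B1,B4} = {B0}; idom=B0
  B6: preds {B2,B3,B5}: {B0,B1,B2} ∩ {B0,B3} ∩ {B0,B3,B5} = {B0}; idom=B0
  B7: preds {B4,B6}: {B0,B1,B4} ∩ {B0,B6} = {B0}; idom=B0
  B8: preds {B5,B7}: {B0,B3,B5} ∩ {B0,B7} = {B0}; idom=B0

idom(B8) = B0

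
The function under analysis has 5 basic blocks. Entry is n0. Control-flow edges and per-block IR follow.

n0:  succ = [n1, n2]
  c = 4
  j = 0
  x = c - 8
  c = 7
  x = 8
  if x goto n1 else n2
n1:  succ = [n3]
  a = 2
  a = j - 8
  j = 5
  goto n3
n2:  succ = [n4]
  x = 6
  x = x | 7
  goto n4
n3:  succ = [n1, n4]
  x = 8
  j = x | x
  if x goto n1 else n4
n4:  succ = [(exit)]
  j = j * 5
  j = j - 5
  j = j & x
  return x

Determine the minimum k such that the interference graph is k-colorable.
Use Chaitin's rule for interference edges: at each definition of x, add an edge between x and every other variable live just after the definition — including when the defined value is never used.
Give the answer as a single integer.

Answer: 2

Working:
Block summaries:
  n0 def {c,j,x} use ∅
  n1 def {a,j} use {j}
  n2 def {x} use ∅
  n3 def {j,x} use ∅
  n4 def {j} use {j,x}

Liveness:
  n0 li=∅ lo={j}
  n1 li={j} lo=∅
  n2 li={j} lo={j,x}
  n3 li=∅ lo={j,x}
  n4 li={j,x} lo=∅

Interfere edges:
  a↔{j}
  c↔{j}
  j↔{a,c,x}
  x↔{j}

Registers:
  clique {a,j} ⇒ need ≥ 2
  assign a→r1 c→r1 j→r0 x→r1 — no edge inside a register ⇒ χ ≤ 2
  χ = 2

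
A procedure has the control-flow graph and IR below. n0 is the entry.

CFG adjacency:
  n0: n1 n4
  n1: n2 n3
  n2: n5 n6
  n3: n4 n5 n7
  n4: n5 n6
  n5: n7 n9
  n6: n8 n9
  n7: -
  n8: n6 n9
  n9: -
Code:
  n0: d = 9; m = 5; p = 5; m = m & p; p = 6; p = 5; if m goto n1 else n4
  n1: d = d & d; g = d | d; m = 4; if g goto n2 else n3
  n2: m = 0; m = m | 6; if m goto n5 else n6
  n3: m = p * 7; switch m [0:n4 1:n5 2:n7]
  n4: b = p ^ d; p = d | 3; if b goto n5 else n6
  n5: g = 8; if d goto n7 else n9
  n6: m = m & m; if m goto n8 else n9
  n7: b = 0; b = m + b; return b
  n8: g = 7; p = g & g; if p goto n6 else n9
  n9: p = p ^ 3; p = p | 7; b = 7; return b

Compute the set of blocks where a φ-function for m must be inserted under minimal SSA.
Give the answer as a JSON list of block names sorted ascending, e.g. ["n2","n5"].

idom tree: n1←n0 n2←n1 n3←n1 n4←n0 n5←n0 n6←n0 n7←n0 n8←n6 n9←n0
Join-block Dom:
  n4: preds {n0,n3}: {n0} ∩ {n0,n1,n3} = {n0}; idom=n0
  n5: preds {n2,n3,n4}: {n0,n1,n2} ∩ {n0,n1,n3} ∩ {n0,n4} = {n0}; idom=n0
  n6: preds {n2,n4,n8}: {n0,n1,n2} ∩ {n0,n4} ∩ {n0,n6,n8} = {n0}; idom=n0
  n7: preds {n3,n5}: {n0,n1,n3} ∩ {n0,n5} = {n0}; idom=n0
  n9: preds {n5,n6,n8}: {n0,n5} ∩ {n0,n6} ∩ {n0,n6,n8} = {n0}; idom=n0

DF derivation:
  join n4 pred n0: · stop@n0
  join n4 pred n3: n3→n1 stop@n0
  join n5 pred n2: n2→n1 stop@n0
  join n5 pred n3: n3→n1 stop@n0
  join n5 pred n4: n4 stop@n0
  join n6 pred n2: n2→n1 stop@n0
  join n6 pred n4: n4 stop@n0
  join n6 pred n8: n8→n6 stop@n0
  join n7 pred n3: n3→n1 stop@n0
  join n7 pred n5: n5 stop@n0
  join n9 pred n5: n5 stop@n0
  join n9 pred n6: n6 stop@n0
  join n9 pred n8: n8→n6 stop@n0
  n0: DF=∅
  n1: DF={n4,n5,n6,n7}
  n2: DF={n5,n6}
  n3: DF={n4,n5,n7}
  n4: DF={n5,n6}
  n5: DF={n7,n9}
  n6: DF={n6,n9}
  n7: DF=∅
  n8: DF={n6,n9}
  n9: DF=∅

φ for m: defs {n0,n1,n2,n3,n6}
  DF⁺ = {n4,n5,n6,n7,n9}

Answer: ["n4", "n5", "n6", "n7", "n9"]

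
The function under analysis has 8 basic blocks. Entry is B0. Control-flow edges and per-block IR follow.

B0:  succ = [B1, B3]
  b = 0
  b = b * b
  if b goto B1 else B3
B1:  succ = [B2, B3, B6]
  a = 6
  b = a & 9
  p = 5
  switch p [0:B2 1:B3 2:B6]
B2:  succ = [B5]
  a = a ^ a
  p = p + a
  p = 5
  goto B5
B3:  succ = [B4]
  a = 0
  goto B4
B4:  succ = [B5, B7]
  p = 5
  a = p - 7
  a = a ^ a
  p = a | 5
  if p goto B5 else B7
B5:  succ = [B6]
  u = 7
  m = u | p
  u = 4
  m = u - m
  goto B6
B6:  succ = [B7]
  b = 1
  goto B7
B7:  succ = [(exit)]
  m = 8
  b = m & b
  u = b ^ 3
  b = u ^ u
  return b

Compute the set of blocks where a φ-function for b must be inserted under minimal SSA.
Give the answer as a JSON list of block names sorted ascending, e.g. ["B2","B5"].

Answer: ["B3", "B5", "B6", "B7"]

Analysis:
idom tree: B1←B0 B2←B1 B3←B0 B4←B3 B5←B0 B6←B0 B7←B0
Join-block Dom:
  B3: preds {B0,B1}: {B0} ∩ {B0,B1} = {B0}; idom=B0
  B5: preds {B2,B4}: {B0,B1,B2} ∩ {B0,B3,B4} = {B0}; idom=B0
  B6: preds {B1,B5}: {B0,B1} ∩ {B0,B5} = {B0}; idom=B0
  B7: preds {B4,B6}: {B0,B3,B4} ∩ {B0,B6} = {B0}; idom=B0

DF walk-up:
  join B3 pred B0: · stop@B0
  join B3 pred B1: B1 stop@B0
  join B5 pred B2: B2→B1 stop@B0
  join B5 pred B4: B4→B3 stop@B0
  join B6 pred B1: B1 stop@B0
  join B6 pred B5: B5 stop@B0
  join B7 pred B4: B4→B3 stop@B0
  join B7 pred B6: B6 stop@B0
  B0: DF=∅
  B1: DF={B3,B5,B6}
  B2: DF={B5}
  B3: DF={B5,B7}
  B4: DF={B5,B7}
  B5: DF={B6}
  B6: DF={B7}
  B7: DF=∅

φ for b: defs {B0,B1,B6,B7}
  DF⁺ = {B3,B5,B6,B7}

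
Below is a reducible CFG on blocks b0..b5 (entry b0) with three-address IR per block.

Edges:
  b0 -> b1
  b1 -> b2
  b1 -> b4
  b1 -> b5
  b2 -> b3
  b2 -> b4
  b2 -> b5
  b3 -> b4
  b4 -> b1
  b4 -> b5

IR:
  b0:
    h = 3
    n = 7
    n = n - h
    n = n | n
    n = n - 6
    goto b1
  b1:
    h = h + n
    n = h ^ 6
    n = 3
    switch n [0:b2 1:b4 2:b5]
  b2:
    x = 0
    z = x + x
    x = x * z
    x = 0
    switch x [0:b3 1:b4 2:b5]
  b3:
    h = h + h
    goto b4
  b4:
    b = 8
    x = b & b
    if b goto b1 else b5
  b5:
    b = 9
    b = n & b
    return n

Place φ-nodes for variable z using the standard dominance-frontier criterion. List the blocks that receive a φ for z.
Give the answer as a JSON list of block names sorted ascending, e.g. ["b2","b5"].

Answer: ["b1", "b4", "b5"]

Analysis:
idom tree: b1←b0 b2←b1 b3←b2 b4←b1 b5←b1
Dom∩ at merges:
  b1: preds {b0,b4}: {b0} ∩ {b0,b1,b4} = {b0}; idom=b0
  b4: preds {b1,b2,b3}: {b0,b1} ∩ {b0,b1,b2} ∩ {b0,b1,b2,b3} = {b0,b1}; idom=b1
  b5: preds {b1,b2,b4}: {b0,b1} ∩ {b0,b1,b2} ∩ {b0,b1,b4} = {b0,b1}; idom=b1

DF walk-up:
  join b1 pred b0: · stop@b0
  join b1 pred b4: b4→b1 stop@b0
  join b4 pred b1: · stop@b1
  join b4 pred b2: b2 stop@b1
  join b4 pred b3: b3→b2 stop@b1
  join b5 pred b1: · stop@b1
  join b5 pred b2: b2 stop@b1
  join b5 pred b4: b4 stop@b1
  b0 → ∅
  b1 → {b1}
  b2 → {b4,b5}
  b3 → {b4}
  b4 → {b1,b5}
  b5 → ∅

φ for z: defs {b2}
  DF⁺ = {b1,b4,b5}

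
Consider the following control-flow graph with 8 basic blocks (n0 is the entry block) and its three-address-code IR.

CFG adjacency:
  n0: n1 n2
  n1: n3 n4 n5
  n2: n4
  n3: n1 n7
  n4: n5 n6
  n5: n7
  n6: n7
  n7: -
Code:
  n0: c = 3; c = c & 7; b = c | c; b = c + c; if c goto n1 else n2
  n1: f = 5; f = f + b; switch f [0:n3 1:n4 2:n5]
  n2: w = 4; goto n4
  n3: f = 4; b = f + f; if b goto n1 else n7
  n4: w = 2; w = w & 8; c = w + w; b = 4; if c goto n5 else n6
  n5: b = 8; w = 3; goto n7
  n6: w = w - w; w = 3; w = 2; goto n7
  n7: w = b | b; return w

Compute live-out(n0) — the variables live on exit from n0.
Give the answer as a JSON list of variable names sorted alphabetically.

Answer: ["b"]

Working:
Block summaries:
  n0: {b,c} / ∅
  n1: {f} / {b}
  n2: {w} / ∅
  n3: {b,f} / ∅
  n4: {b,c,w} / ∅
  n5: {b,w} / ∅
  n6: {w} / {w}
  n7: {w} / {b}

Live sets:
  live n0: ∅→{b}
  live n1: {b}→∅
  live n2: ∅→∅
  live n3: ∅→{b}
  live n4: ∅→{b,w}
  live n5: ∅→{b}
  live n6: {b,w}→{b}
  live n7: {b}→∅

live-out(n0) = ["b"]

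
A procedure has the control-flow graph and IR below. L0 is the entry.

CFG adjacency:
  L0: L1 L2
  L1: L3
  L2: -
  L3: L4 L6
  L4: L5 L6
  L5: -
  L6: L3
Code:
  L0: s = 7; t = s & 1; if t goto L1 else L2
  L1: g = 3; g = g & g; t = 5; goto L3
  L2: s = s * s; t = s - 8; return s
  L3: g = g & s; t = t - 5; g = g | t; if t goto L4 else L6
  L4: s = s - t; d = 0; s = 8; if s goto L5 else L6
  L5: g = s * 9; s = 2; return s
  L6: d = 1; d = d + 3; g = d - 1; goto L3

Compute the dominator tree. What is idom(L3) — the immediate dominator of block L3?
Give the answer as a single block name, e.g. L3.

idom tree: L1←L0 L2←L0 L3←L1 L4←L3 L5←L4 L6←L3
Dom at joins:
  L3: preds {L1,L6}: {L0,L1} ∩ {L0,L1,L3,L6} = {L0,L1}; idom=L1
  L6: preds {L3,L4}: {L0,L1,L3} ∩ {L0,L1,L3,L4} = {L0,L1,L3}; idom=L3

idom(L3) = L1

Answer: L1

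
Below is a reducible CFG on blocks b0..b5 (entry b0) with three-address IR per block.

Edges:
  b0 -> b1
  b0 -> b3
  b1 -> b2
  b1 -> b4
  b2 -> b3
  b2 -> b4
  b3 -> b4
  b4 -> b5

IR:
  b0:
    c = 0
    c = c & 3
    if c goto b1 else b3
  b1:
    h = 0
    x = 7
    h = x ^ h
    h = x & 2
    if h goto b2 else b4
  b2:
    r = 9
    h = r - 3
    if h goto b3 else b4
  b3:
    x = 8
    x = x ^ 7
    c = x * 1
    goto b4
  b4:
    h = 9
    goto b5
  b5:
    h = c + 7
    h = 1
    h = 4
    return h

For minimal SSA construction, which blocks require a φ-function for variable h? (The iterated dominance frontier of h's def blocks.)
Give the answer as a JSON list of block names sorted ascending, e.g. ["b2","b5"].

Answer: ["b3", "b4"]

Derivation:
idom tree: b1←b0 b2←b1 b3←b0 b4←b0 b5←b4
Dom∩ at merges:
  b3: preds {b0,b2}: {b0} ∩ {b0,b1,b2} = {b0}; idom=b0
  b4: preds {b1,b2,b3}: {b0,b1} ∩ {b0,b1,b2} ∩ {b0,b3} = {b0}; idom=b0

DF walk-up:
  b3←b0: walk · to b0
  b3←b2: walk b2→b1 to b0
  b4←b1: walk b1 to b0
  b4←b2: walk b2→b1 to b0
  b4←b3: walk b3 to b0
  b0 → ∅
  b1 → {b3,b4}
  b2 → {b3,b4}
  b3 → {b4}
  b4 → ∅
  b5 → ∅

φ for h: defs {b1,b2,b4,b5}
  DF⁺ = {b3,b4}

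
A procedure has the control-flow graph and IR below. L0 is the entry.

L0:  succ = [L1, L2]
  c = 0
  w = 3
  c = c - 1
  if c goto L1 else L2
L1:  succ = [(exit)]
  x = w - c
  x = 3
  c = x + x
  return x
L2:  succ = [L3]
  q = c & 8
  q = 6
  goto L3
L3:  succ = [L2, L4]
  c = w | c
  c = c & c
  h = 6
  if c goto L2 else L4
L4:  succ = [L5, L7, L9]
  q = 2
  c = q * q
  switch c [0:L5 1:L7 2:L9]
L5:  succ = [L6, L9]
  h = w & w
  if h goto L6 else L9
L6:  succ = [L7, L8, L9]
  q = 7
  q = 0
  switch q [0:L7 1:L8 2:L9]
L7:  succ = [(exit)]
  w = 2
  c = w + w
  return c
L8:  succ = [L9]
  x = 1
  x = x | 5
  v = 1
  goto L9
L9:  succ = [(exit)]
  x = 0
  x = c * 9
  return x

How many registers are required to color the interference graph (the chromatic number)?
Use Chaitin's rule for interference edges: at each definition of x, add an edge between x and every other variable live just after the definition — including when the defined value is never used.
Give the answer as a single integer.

Answer: 3

Working:
Block summaries:
  L0: {c,w} / ∅
  L1: {c,x} / {c,w}
  L2: {q} / {c}
  L3: {c,h} / {c,w}
  L4: {c,q} / ∅
  L5: {h} / {w}
  L6: {q} / ∅
  L7: {c,w} / ∅
  L8: {v,x} / ∅
  L9: {x} / {c}

Live sets:
  live L0: ∅→{c,w}
  live L1: {c,w}→∅
  live L2: {c,w}→{c,w}
  live L3: {c,w}→{c,w}
  live L4: {w}→{c,w}
  live L5: {c,w}→{c}
  live L6: {c}→{c}
  live L7: ∅→∅
  live L8: {c}→{c}
  live L9: {c}→∅

Interfere edges:
  c: {h,q,v,w,x}
  h: {c,w}
  q: {c,w}
  v: {c}
  w: {c,h,q}
  x: {c}

Colouring:
  {c,h,w} pairwise interfere (3-clique) ⇒ χ ≥ 3
  assign c→R0 h→R2 q→R2 v→R1 w→R1 x→R1 — no edge inside a register ⇒ χ ≤ 3
  χ = 3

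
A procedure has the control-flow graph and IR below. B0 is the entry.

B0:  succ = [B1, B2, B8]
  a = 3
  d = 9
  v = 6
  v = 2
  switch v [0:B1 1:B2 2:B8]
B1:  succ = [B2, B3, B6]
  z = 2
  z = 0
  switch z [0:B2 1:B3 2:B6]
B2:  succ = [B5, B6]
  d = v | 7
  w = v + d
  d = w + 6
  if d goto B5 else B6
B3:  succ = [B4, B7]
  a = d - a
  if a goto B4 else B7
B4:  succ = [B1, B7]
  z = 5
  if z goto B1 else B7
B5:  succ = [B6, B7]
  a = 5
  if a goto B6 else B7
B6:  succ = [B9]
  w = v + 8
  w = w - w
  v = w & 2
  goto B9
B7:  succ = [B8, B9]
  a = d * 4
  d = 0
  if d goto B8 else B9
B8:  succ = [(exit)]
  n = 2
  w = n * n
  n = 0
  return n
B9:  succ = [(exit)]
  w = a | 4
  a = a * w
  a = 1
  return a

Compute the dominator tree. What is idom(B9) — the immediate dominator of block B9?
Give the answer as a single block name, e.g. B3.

Answer: B0

Derivation:
idom tree: B1←B0 B2←B0 B3←B1 B4←B3 B5←B2 B6←B0 B7←B0 B8←B0 B9←B0
Dom∩ at merges:
  B1: preds {B0,B4}: {B0} ∩ {B0,B1,B3,B4} = {B0}; idom=B0
  B2: preds {B0,B1}: {B0} ∩ {B0,B1} = {B0}; idom=B0
  B6: preds {B1,B2,B5}: {B0,B1} ∩ {B0,B2} ∩ {B0,B2,B5} = {B0}; idom=B0
  B7: preds {B3,B4,B5}: {B0,B1,B3} ∩ {B0,B1,B3,B4} ∩ {B0,B2,B5} = {B0}; idom=B0
  B8: preds {B0,B7}: {B0} ∩ {B0,B7} = {B0}; idom=B0
  B9: preds {B6,B7}: {B0,B6} ∩ {B0,B7} = {B0}; idom=B0

idom(B9) = B0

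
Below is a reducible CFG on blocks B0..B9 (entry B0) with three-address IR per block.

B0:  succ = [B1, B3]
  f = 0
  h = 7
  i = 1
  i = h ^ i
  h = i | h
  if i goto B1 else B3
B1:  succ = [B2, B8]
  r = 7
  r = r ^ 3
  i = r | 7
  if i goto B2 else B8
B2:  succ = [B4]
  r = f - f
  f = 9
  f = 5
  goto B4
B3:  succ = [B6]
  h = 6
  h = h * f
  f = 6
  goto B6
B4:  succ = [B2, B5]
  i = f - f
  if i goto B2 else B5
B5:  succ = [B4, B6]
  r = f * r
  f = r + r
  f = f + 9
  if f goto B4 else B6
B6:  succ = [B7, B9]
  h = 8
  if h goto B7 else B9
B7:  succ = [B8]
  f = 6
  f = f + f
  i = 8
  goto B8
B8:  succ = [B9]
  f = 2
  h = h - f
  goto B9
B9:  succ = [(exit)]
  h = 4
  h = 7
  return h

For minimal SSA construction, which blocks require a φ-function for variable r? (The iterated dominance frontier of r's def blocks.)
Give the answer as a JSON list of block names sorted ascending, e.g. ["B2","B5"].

Answer: ["B2", "B4", "B6", "B8", "B9"]

Analysis:
idom tree: B1←B0 B2←B1 B3←B0 B4←B2 B5←B4 B6←B0 B7←B6 B8←B0 B9←B0
Dom∩ at merges:
  B2: preds {B1,B4}: {B0,B1} ∩ {B0,B1,B2,B4} = {B0,B1}; idom=B1
  B4: preds {B2,B5}: {B0,B1,B2} ∩ {B0,B1,B2,B4,B5} = {B0,B1,B2}; idom=B2
  B6: preds {B3,B5}: {B0,B3} ∩ {B0,B1,B2,B4,B5} = {B0}; idom=B0
  B8: preds {B1,B7}: {B0,B1} ∩ {B0,B6,B7} = {B0}; idom=B0
  B9: preds {B6,B8}: {B0,B6} ∩ {B0,B8} = {B0}; idom=B0

DF walk-up:
  B2←B1: walk · to B1
  B2←B4: walk B4→B2 to B1
  B4←B2: walk · to B2
  B4←B5: walk B5→B4 to B2
  B6←B3: walk B3 to B0
  B6←B5: walk B5→B4→B2→B1 to B0
  B8←B1: walk B1 to B0
  B8←B7: walk B7→B6 to B0
  B9←B6: walk B6 to B0
  B9←B8: walk B8 to B0
  DF(B0)=∅
  DF(B1)={B6,B8}
  DF(B2)={B2,B6}
  DF(B3)={B6}
  DF(B4)={B2,B4,B6}
  DF(B5)={B4,B6}
  DF(B6)={B8,B9}
  DF(B7)={B8}
  DF(B8)={B9}
  DF(B9)=∅

φ for r: defs {B1,B2,B5}
  DF⁺ = {B2,B4,B6,B8,B9}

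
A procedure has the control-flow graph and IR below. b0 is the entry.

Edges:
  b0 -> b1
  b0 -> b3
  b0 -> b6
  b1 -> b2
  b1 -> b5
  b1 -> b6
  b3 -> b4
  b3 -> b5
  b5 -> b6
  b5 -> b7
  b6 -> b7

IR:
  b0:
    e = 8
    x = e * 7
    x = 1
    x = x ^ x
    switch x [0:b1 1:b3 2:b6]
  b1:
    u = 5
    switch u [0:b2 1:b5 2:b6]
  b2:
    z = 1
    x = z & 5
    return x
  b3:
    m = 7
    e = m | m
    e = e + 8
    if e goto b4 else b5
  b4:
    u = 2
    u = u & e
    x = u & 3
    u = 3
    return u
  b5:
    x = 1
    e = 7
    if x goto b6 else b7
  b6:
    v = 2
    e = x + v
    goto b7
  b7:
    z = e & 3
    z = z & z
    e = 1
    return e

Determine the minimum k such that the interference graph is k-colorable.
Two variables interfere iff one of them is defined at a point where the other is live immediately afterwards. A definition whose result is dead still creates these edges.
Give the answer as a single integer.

Answer: 3

Working:
def/use:
  b0: def={e,x} ue=∅
  b1: def={u} ue=∅
  b2: def={x,z} ue=∅
  b3: def={e,m} ue=∅
  b4: def={u,x} ue={e}
  b5: def={e,x} ue=∅
  b6: def={e,v} ue={x}
  b7: def={e,z} ue={e}

Backward fixpoint:
  live b0: ∅→{x}
  live b1: {x}→{x}
  live b2: ∅→∅
  live b3: ∅→{e}
  live b4: {e}→∅
  live b5: ∅→{e,x}
  live b6: {x}→{e}
  live b7: {e}→∅

Conflict graph:
  e: {u,x}
  m: ∅
  u: {e,x}
  v: {x}
  x: {e,u,v}
  z: ∅

Colouring:
  clique {e,u,x} ⇒ need ≥ 3
  assign e→c1 m→c0 u→c2 v→c1 x→c0 z→c0 — no edge inside a register ⇒ χ ≤ 3
  χ = 3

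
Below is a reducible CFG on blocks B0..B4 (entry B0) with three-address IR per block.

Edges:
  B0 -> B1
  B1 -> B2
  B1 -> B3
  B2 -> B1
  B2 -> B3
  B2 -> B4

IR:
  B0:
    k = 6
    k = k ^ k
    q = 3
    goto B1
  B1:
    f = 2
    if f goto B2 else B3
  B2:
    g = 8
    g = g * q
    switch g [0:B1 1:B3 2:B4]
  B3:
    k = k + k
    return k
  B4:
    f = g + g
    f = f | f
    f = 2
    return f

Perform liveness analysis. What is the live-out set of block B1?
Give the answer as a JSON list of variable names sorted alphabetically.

Answer: ["k", "q"]

Analysis:
def/use:
  B0: {k,q} / ∅
  B1: {f} / ∅
  B2: {g} / {q}
  B3: {k} / {k}
  B4: {f} / {g}

Live sets:
  live B0: ∅→{k,q}
  live B1: {k,q}→{k,q}
  live B2: {k,q}→{g,k,q}
  live B3: {k}→∅
  live B4: {g}→∅

live-out(B1) = ["k", "q"]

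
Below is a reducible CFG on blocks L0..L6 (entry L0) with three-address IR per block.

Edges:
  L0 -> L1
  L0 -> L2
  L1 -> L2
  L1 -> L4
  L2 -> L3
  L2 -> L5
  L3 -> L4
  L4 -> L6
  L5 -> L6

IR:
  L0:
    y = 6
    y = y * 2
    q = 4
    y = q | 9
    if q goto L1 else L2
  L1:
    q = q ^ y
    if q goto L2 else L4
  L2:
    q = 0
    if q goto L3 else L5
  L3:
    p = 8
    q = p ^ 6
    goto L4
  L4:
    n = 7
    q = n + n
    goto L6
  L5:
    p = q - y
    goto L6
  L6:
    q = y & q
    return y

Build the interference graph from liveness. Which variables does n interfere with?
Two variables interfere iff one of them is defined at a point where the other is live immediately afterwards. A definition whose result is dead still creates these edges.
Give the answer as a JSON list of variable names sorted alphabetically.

Answer: ["y"]

Analysis:
Block summaries:
  L0: {q,y} / ∅
  L1: {q} / {q,y}
  L2: {q} / ∅
  L3: {p,q} / ∅
  L4: {n,q} / ∅
  L5: {p} / {q,y}
  L6: {q} / {q,y}

Liveness:
  L0: in=∅ out={q,y}
  L1: in={q,y} out={y}
  L2: in={y} out={q,y}
  L3: in={y} out={y}
  L4: in={y} out={q,y}
  L5: in={q,y} out={q,y}
  L6: in={q,y} out=∅

Interfere edges:
  n↔{y}
  p↔{q,y}
  q↔{p,y}
  y↔{n,p,q}

N(n) = ["y"]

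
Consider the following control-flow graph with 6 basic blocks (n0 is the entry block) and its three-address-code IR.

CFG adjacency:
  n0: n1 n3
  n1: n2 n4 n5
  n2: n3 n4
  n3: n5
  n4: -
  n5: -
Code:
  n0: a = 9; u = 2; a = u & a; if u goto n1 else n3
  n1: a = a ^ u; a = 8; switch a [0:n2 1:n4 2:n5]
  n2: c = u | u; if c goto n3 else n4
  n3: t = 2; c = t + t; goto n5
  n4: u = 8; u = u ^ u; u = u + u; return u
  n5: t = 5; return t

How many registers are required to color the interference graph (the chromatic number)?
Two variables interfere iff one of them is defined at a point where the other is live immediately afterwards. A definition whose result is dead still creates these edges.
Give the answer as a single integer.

Block summaries:
  n0 def {a,u} use ∅
  n1 def {a} use {a,u}
  n2 def {c} use {u}
  n3 def {c,t} use ∅
  n4 def {u} use ∅
  n5 def {t} use ∅

Liveness:
  n0 li=∅ lo={a,u}
  n1 li={a,u} lo={u}
  n2 li={u} lo=∅
  n3 li=∅ lo=∅
  n4 li=∅ lo=∅
  n5 li=∅ lo=∅

Conflict graph:
  a↔{u}
  c↔∅
  t↔∅
  u↔{a}

Chromatic number:
  lower bound: {a,u} mutually conflict ⇒ χ ≥ 2
  assign a→r0 c→r0 t→r0 u→r1 — no edge inside a register ⇒ χ ≤ 2
  χ = 2

Answer: 2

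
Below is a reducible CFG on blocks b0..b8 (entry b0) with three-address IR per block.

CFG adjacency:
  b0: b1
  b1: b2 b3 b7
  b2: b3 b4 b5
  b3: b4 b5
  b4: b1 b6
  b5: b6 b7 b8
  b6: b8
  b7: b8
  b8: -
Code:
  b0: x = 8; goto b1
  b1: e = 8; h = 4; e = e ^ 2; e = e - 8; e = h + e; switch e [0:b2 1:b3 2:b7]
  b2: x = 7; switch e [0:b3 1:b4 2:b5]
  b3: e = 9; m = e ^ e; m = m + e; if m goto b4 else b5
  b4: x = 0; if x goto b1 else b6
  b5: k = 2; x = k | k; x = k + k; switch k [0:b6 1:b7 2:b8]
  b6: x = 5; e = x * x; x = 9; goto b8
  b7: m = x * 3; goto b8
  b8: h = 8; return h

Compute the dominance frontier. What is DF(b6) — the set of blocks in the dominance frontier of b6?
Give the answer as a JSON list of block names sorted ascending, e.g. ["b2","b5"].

idom tree: b1←b0 b2←b1 b3←b1 b4←b1 b5←b1 b6←b1 b7←b1 b8←b1
Join-block Dom:
  b1: preds {b0,b4}: {b0} ∩ {b0,b1,b4} = {b0}; idom=b0
  b3: preds {b1,b2}: {b0,b1} ∩ {b0,b1,b2} = {b0,b1}; idom=b1
  b4: preds {b2,b3}: {b0,b1,b2} ∩ {b0,b1,b3} = {b0,b1}; idom=b1
  b5: preds {b2,b3}: {b0,b1,b2} ∩ {b0,b1,b3} = {b0,b1}; idom=b1
  b6: preds {b4,b5}: {b0,b1,b4} ∩ {b0,b1,b5} = {b0,b1}; idom=b1
  b7: preds {b1,b5}: {b0,b1} ∩ {b0,b1,b5} = {b0,b1}; idom=b1
  b8: preds {b5,b6,b7}: {b0,b1,b5} ∩ {b0,b1,b6} ∩ {b0,b1,b7} = {b0,b1}; idom=b1

Frontier:
  join b1 pred b0: · stop@b0
  join b1 pred b4: b4→b1 stop@b0
  join b3 pred b1: · stop@b1
  join b3 pred b2: b2 stop@b1
  join b4 pred b2: b2 stop@b1
  join b4 pred b3: b3 stop@b1
  join b5 pred b2: b2 stop@b1
  join b5 pred b3: b3 stop@b1
  join b6 pred b4: b4 stop@b1
  join b6 pred b5: b5 stop@b1
  join b7 pred b1: · stop@b1
  join b7 pred b5: b5 stop@b1
  join b8 pred b5: b5 stop@b1
  join b8 pred b6: b6 stop@b1
  join b8 pred b7: b7 stop@b1
  DF(b0)=∅
  DF(b1)={b1}
  DF(b2)={b3,b4,b5}
  DF(b3)={b4,b5}
  DF(b4)={b1,b6}
  DF(b5)={b6,b7,b8}
  DF(b6)={b8}
  DF(b7)={b8}
  DF(b8)=∅

DF(b6) = ["b8"]

Answer: ["b8"]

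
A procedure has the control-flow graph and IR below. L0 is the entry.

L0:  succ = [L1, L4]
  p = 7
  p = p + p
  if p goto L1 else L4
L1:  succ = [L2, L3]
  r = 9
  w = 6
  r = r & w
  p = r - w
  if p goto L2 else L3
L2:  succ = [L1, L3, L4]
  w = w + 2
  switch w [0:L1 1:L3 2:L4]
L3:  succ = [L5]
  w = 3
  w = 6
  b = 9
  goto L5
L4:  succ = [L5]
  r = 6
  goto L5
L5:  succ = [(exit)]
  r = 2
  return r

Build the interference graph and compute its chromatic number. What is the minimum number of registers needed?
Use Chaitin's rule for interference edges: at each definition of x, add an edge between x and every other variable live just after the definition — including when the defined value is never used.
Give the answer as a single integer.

Block summaries:
  L0: def={p} ue=∅
  L1: def={p,r,w} ue=∅
  L2: def={w} ue={w}
  L3: def={b,w} ue=∅
  L4: def={r} ue=∅
  L5: def={r} ue=∅

Liveness:
  L0: in=∅ out=∅
  L1: in=∅ out={w}
  L2: in={w} out=∅
  L3: in=∅ out=∅
  L4: in=∅ out=∅
  L5: in=∅ out=∅

Conflict graph:
  b — ∅
  p — {w}
  r — {w}
  w — {p,r}

Colouring:
  {p,w} pairwise interfere (2-clique) ⇒ χ ≥ 2
  2-colouring: R0={b,w}  R1={p,r}
  χ = 2

Answer: 2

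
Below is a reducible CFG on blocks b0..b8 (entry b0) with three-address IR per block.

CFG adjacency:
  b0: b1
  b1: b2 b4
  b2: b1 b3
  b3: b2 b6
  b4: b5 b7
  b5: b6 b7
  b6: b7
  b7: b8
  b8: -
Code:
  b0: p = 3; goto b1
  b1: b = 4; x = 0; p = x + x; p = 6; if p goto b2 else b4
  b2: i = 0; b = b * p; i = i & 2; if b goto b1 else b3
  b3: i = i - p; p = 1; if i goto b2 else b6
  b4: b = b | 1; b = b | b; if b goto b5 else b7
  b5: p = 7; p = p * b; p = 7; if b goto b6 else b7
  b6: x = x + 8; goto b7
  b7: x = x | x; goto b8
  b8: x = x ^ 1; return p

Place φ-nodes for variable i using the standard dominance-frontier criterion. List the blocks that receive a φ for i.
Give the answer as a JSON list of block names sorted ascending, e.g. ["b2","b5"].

Answer: ["b1", "b2", "b6", "b7"]

Analysis:
idom tree: b1←b0 b2←b1 b3←b2 b4←b1 b5←b4 b6←b1 b7←b1 b8←b7
Dom at joins:
  b1: preds {b0,b2}: {b0} ∩ {b0,b1,b2} = {b0}; idom=b0
  b2: preds {b1,b3}: {b0,b1} ∩ {b0,b1,b2,b3} = {b0,b1}; idom=b1
  b6: preds {b3,b5}: {b0,b1,b2,b3} ∩ {b0,b1,b4,b5} = {b0,b1}; idom=b1
  b7: preds {b4,b5,b6}: {b0,b1,b4} ∩ {b0,b1,b4,b5} ∩ {b0,b1,b6} = {b0,b1}; idom=b1

DF derivation:
  join b1 pred b0: · stop@b0
  join b1 pred b2: b2→b1 stop@b0
  join b2 pred b1: · stop@b1
  join b2 pred b3: b3→b2 stop@b1
  join b6 pred b3: b3→b2 stop@b1
  join b6 pred b5: b5→b4 stop@b1
  join b7 pred b4: b4 stop@b1
  join b7 pred b5: b5→b4 stop@b1
  join b7 pred b6: b6 stop@b1
  b0: DF=∅
  b1: DF={b1}
  b2: DF={b1,b2,b6}
  b3: DF={b2,b6}
  b4: DF={b6,b7}
  b5: DF={b6,b7}
  b6: DF={b7}
  b7: DF=∅
  b8: DF=∅

φ for i: defs {b2,b3}
  DF⁺ = {b1,b2,b6,b7}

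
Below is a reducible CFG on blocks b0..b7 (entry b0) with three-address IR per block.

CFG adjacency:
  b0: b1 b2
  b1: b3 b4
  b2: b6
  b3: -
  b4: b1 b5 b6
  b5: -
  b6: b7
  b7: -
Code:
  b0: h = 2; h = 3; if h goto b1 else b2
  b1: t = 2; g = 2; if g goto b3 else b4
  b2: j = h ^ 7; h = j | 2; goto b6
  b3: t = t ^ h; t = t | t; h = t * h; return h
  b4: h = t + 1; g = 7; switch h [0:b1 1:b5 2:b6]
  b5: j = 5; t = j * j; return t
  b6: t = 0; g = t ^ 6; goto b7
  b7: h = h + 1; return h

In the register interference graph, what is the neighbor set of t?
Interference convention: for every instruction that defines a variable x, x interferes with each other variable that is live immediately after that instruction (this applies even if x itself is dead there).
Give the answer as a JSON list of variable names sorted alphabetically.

Block summaries:
  b0: {h} / ∅
  b1: {g,t} / ∅
  b2: {h,j} / {h}
  b3: {h,t} / {h,t}
  b4: {g,h} / {t}
  b5: {j,t} / ∅
  b6: {g,t} / ∅
  b7: {h} / {h}

Live sets:
  b0 li=∅ lo={h}
  b1 li={h} lo={h,t}
  b2 li={h} lo={h}
  b3 li={h,t} lo=∅
  b4 li={t} lo={h}
  b5 li=∅ lo=∅
  b6 li={h} lo={h}
  b7 li={h} lo=∅

Interference:
  g↔{h,t}
  h↔{g,t}
  j↔∅
  t↔{g,h}

N(t) = ["g", "h"]

Answer: ["g", "h"]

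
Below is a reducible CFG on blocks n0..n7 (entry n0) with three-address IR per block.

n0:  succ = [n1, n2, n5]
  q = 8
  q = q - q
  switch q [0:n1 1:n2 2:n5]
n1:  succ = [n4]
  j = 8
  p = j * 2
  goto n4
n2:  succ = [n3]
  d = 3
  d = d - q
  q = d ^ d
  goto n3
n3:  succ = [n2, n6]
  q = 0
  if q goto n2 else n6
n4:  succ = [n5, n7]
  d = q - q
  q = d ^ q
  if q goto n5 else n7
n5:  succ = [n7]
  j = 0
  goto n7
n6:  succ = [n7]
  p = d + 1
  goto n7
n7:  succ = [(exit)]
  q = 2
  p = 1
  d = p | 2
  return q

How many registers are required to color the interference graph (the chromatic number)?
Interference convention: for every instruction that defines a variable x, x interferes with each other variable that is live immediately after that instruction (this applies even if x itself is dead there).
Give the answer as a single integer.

Block summaries:
  n0: def={q} ue=∅
  n1: def={j,p} ue=∅
  n2: def={d,q} ue={q}
  n3: def={q} ue=∅
  n4: def={d,q} ue={q}
  n5: def={j} ue=∅
  n6: def={p} ue={d}
  n7: def={d,p,q} ue=∅

Backward fixpoint:
  n0: in=∅ out={q}
  n1: in={q} out={q}
  n2: in={q} out={d}
  n3: in={d} out={d,q}
  n4: in={q} out=∅
  n5: in=∅ out=∅
  n6: in={d} out=∅
  n7: in=∅ out=∅

Conflict graph:
  d↔{q}
  j↔{q}
  p↔{q}
  q↔{d,j,p}

Colouring:
  lower bound: {d,q} mutually conflict ⇒ χ ≥ 2
  2-colouring: r0={q}  r1={d,j,p}
  χ = 2

Answer: 2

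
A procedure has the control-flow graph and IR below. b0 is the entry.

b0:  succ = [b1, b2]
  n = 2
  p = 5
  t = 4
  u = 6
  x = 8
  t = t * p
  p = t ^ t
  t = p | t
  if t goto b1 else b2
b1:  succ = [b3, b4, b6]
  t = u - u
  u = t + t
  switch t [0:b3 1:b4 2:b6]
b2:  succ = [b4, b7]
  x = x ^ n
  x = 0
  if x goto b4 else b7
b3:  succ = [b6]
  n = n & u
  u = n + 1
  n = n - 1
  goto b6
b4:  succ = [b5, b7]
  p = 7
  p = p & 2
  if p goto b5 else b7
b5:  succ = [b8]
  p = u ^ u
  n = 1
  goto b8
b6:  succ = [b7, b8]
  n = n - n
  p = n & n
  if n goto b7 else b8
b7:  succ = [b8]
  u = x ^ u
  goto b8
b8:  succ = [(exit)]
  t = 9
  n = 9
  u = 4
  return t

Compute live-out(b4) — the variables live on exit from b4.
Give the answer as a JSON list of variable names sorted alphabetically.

def/use:
  b0: def={n,p,t,u,x} ue=∅
  b1: def={t,u} ue={u}
  b2: def={x} ue={n,x}
  b3: def={n,u} ue={n,u}
  b4: def={p} ue=∅
  b5: def={n,p} ue={u}
  b6: def={n,p} ue={n}
  b7: def={u} ue={u,x}
  b8: def={n,t,u} ue=∅

Backward fixpoint:
  b0: in=∅ out={n,u,x}
  b1: in={n,u,x} out={n,u,x}
  b2: in={n,u,x} out={u,x}
  b3: in={n,u,x} out={n,u,x}
  b4: in={u,x} out={u,x}
  b5: in={u} out=∅
  b6: in={n,u,x} out={u,x}
  b7: in={u,x} out=∅
  b8: in=∅ out=∅

live-out(b4) = ["u", "x"]

Answer: ["u", "x"]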